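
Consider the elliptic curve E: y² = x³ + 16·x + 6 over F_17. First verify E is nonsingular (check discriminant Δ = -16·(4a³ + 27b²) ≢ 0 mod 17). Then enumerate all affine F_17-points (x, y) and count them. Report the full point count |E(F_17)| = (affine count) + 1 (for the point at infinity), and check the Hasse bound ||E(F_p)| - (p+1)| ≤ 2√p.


Affine points = {(3, 8), (3, 9), (4, 7), (4, 10), (7, 6), (7, 11), (8, 0), (11, 0), (14, 4), (14, 13), (15, 0)}; affine count = 11; |E(F_17)| = 12.

Discriminant check: Δ ∝ 4a³ + 27b² = 4·16³ + 27·6² = 4·4096 + 27·36 ≡ 16 (mod 17). Nonzero ⇒ E is nonsingular.
For each x ∈ F_17, compute rhs = x³ + 16·x + 6 mod 17, then count y ∈ F_17 with y² ≡ rhs.
  x = 0: rhs = 6, matching y values: none (0 points).
  x = 1: rhs = 6, matching y values: none (0 points).
  x = 2: rhs = 12, matching y values: none (0 points).
  x = 3: rhs = 13, matching y values: 8, 9 (2 points).
  x = 4: rhs = 15, matching y values: 7, 10 (2 points).
  x = 5: rhs = 7, matching y values: none (0 points).
  x = 6: rhs = 12, matching y values: none (0 points).
  x = 7: rhs = 2, matching y values: 6, 11 (2 points).
  x = 8: rhs = 0, matching y values: 0 (1 points).
  x = 9: rhs = 12, matching y values: none (0 points).
  x = 10: rhs = 10, matching y values: none (0 points).
  x = 11: rhs = 0, matching y values: 0 (1 points).
  x = 12: rhs = 5, matching y values: none (0 points).
  x = 13: rhs = 14, matching y values: none (0 points).
  x = 14: rhs = 16, matching y values: 4, 13 (2 points).
  x = 15: rhs = 0, matching y values: 0 (1 points).
  x = 16: rhs = 6, matching y values: none (0 points).
Total affine count: 11.
Full point count |E(F_17)| = 11 + 1 = 12.
Hasse bound: |12 − (17+1)| = |-6| = 6 ≤ 2√17 ≈ 8.2462 ✓.


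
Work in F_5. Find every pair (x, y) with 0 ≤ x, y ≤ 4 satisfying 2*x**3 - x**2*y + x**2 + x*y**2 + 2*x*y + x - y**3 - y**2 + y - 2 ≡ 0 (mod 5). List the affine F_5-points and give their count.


Affine F_5-points: {(0, 3), (2, 0), (2, 3), (3, 2), (4, 3)}; count = 5.

For each of the 25 pairs (x, y) ∈ F_5², evaluate f(x, y) mod 5. Record the zeros.
  x = 0: [0↦3, 1↦2, 2↦3, 3↦0, 4↦2]  zeros at y ∈ {3}
  x = 1: [0↦2, 1↦3, 2↦3, 3↦1, 4↦1]  zeros at y ∈ ∅
  x = 2: [0↦0, 1↦1, 2↦3, 3↦0, 4↦1]  zeros at y ∈ {0, 3}
  x = 3: [0↦4, 1↦3, 2↦0, 3↦4, 4↦4]  zeros at y ∈ {2}
  x = 4: [0↦1, 1↦1, 2↦1, 3↦0, 4↦2]  zeros at y ∈ {3}
Collecting zeros: affine points = {(0, 3), (2, 0), (2, 3), (3, 2), (4, 3)}.
Total count |C(F_5)_aff| = 5.


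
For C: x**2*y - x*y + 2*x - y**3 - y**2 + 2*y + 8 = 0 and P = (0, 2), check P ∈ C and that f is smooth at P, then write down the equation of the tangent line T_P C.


Tangent line at P: 28 - 14*y = 0.

Step 1: f(0, 2) = 0, so P lies on C.
Step 2: partial derivatives
  f_x(x, y) = 2*x*y - y + 2, f_y(x, y) = x**2 - x - 3*y**2 - 2*y + 2.
  f_x(P) = 0, f_y(P) = -14 (gradient nonzero, so P is smooth).
Step 3: tangent line at P: 0·(x − 0) + -14·(y − 2) = 0.
Expanding: 28 - 14*y = 0.


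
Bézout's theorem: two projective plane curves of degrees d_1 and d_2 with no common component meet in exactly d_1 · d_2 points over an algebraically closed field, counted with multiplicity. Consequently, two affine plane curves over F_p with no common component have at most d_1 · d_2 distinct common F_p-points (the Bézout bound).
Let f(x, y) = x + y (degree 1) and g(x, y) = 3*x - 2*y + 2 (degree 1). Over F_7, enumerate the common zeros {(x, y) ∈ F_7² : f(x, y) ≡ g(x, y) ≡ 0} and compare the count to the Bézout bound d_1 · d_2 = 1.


Common zeros: {(1, 6)}; count = 1; Bézout bound = 1.

deg(f) = 1, deg(g) = 1, so Bézout bound = 1.
Scan x ∈ F_7. For each x, list the y ∈ F_7 with f(x, y) ≡ 0 and those with g(x, y) ≡ 0 (mod 7); the common zeros in that column are the intersection.
  x = 0: f ≡ 0 at y ∈ {0}; g ≡ 0 at y ∈ {1}; common: ∅.
  x = 1: f ≡ 0 at y ∈ {6}; g ≡ 0 at y ∈ {6}; common: {6}.
  x = 2: f ≡ 0 at y ∈ {5}; g ≡ 0 at y ∈ {4}; common: ∅.
  x = 3: f ≡ 0 at y ∈ {4}; g ≡ 0 at y ∈ {2}; common: ∅.
  x = 4: f ≡ 0 at y ∈ {3}; g ≡ 0 at y ∈ {0}; common: ∅.
  x = 5: f ≡ 0 at y ∈ {2}; g ≡ 0 at y ∈ {5}; common: ∅.
  x = 6: f ≡ 0 at y ∈ {1}; g ≡ 0 at y ∈ {3}; common: ∅.
Collecting: common zeros = {(1, 6)}, so the count is 1.
Comparison with the Bézout bound: 1 ≤ 1 = deg(f)·deg(g), as expected for curves with no common component (the bound is attained).


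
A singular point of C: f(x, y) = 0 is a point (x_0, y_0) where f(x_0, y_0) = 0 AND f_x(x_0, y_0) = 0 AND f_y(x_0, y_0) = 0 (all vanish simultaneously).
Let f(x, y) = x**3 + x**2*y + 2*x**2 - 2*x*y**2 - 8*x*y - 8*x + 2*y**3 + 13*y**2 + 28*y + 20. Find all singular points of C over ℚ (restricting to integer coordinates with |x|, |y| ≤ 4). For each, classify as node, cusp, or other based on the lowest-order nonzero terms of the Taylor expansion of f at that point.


Singular points: {(0, -2)}; classification: cusp.

Compute partial derivatives:
  f_x = 3*x**2 + 2*x*y + 4*x - 2*y**2 - 8*y - 8.
  f_y = x**2 - 4*x*y - 8*x + 6*y**2 + 26*y + 28.
Scan x_0 ∈ {−4, ..., 4}. For each x_0, f_y(x_0, y) is a polynomial in y; find its integer roots y ∈ {−4, ..., 4}, then test f_x and f at those candidates.
  x = -4: f_y(-4, y) = 6*y**2 + 42*y + 76; no integer root y with |y| ≤ 4.
  x = -3: f_y(-3, y) = 6*y**2 + 38*y + 61; no integer root y with |y| ≤ 4.
  x = -2: f_y(-2, y) = 6*y**2 + 34*y + 48; vanishes at y ∈ {-3}. (-2, -3): f_x = 14 ≠ 0.
  x = -1: f_y(-1, y) = 6*y**2 + 30*y + 37; no integer root y with |y| ≤ 4.
  x = 0: f_y(0, y) = 6*y**2 + 26*y + 28; vanishes at y ∈ {-2}. (0, -2): f_x = 0, f = 0 — SINGULAR.
  x = 1: f_y(1, y) = 6*y**2 + 22*y + 21; no integer root y with |y| ≤ 4.
  x = 2: f_y(2, y) = 6*y**2 + 18*y + 16; no integer root y with |y| ≤ 4.
  x = 3: f_y(3, y) = 6*y**2 + 14*y + 13; no integer root y with |y| ≤ 4.
  x = 4: f_y(4, y) = 6*y**2 + 10*y + 12; no integer root y with |y| ≤ 4.
Only singular point on the grid: (0, -2).
Classify: substitute x = 0 + u, y = -2 + v and expand: f = u**3 + u**2*v - 2*u*v**2 + 2*v**3 + v**2.
No constant or linear terms (consistent with a singular point). Quadratic part: v**2. Cubic part: u**3 + u**2*v - 2*u*v**2 + 2*v**3.
The quadratic part v**2 is a perfect square, so there is a single (double) tangent line v = 0, i.e. y = -2. Restricting the cubic part to that line (v = 0) leaves u**3 ≠ 0, so f is not divisible by v and the branch is v² ≈ -u**3 to lowest order — this is a cusp.
Classification: cusp.


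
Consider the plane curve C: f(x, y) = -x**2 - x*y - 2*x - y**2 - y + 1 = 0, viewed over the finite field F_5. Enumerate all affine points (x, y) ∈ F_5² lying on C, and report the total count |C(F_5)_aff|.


Affine F_5-points: {(0, 2), (1, 1), (1, 2), (2, 3), (2, 4), (3, 3)}; count = 6.

For each of the 25 pairs (x, y) ∈ F_5², evaluate f(x, y) mod 5. Record the zeros.
  x = 0: [0↦1, 1↦4, 2↦0, 3↦4, 4↦1]  zeros at y ∈ {2}
  x = 1: [0↦3, 1↦0, 2↦0, 3↦3, 4↦4]  zeros at y ∈ {1, 2}
  x = 2: [0↦3, 1↦4, 2↦3, 3↦0, 4↦0]  zeros at y ∈ {3, 4}
  x = 3: [0↦1, 1↦1, 2↦4, 3↦0, 4↦4]  zeros at y ∈ {3}
  x = 4: [0↦2, 1↦1, 2↦3, 3↦3, 4↦1]  zeros at y ∈ ∅
Collecting zeros: affine points = {(0, 2), (1, 1), (1, 2), (2, 3), (2, 4), (3, 3)}.
Total count |C(F_5)_aff| = 6.


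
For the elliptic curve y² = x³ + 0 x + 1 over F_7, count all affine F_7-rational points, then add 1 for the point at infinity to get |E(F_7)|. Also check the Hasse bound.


Affine points = {(0, 1), (0, 6), (1, 3), (1, 4), (2, 3), (2, 4), (3, 0), (4, 3), (4, 4), (5, 0), (6, 0)}; affine count = 11; |E(F_7)| = 12.

Discriminant check: Δ ∝ 4a³ + 27b² = 4·0³ + 27·1² = 4·0 + 27·1 ≡ 6 (mod 7). Nonzero ⇒ E is nonsingular.
For each x ∈ F_7, compute rhs = x³ + 0·x + 1 mod 7, then count y ∈ F_7 with y² ≡ rhs.
  x = 0: rhs = 1, matching y values: 1, 6 (2 points).
  x = 1: rhs = 2, matching y values: 3, 4 (2 points).
  x = 2: rhs = 2, matching y values: 3, 4 (2 points).
  x = 3: rhs = 0, matching y values: 0 (1 points).
  x = 4: rhs = 2, matching y values: 3, 4 (2 points).
  x = 5: rhs = 0, matching y values: 0 (1 points).
  x = 6: rhs = 0, matching y values: 0 (1 points).
Total affine count: 11.
Full point count |E(F_7)| = 11 + 1 = 12.
Hasse bound: |12 − (7+1)| = |4| = 4 ≤ 2√7 ≈ 5.2915 ✓.


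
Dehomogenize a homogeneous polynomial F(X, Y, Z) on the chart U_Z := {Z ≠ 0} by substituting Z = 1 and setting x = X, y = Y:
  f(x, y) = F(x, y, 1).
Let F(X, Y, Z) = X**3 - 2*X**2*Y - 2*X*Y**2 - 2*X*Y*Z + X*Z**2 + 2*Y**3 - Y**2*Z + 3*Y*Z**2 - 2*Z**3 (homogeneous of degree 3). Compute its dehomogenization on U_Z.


f(x, y) = x**3 - 2*x**2*y - 2*x*y**2 - 2*x*y + x + 2*y**3 - y**2 + 3*y - 2

On U_Z we set Z = 1. Each monomial c·X^i·Y^j·Z^k in F becomes c·x^i·y^j·1^k = c·x^i·y^j.
Substituting Z = 1: F(X, Y, 1) = x**3 - 2*x**2*y - 2*x*y**2 - 2*x*y + x + 2*y**3 - y**2 + 3*y - 2.
Note: deg(f) ≤ deg(F) = 3; strict inequality happens when F is divisible by Z (lost terms).


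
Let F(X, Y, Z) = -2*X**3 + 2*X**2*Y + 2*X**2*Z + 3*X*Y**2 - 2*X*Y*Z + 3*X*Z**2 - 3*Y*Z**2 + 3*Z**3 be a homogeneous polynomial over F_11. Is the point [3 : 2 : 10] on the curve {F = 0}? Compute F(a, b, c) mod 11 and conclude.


F(3,2,10) ≡ 1 (mod 11); P is NOT on the curve.

Evaluate F(3, 2, 10) term-by-term (mod 11).
  -2*X**3 ↦ -2·27·1·1 = -54
  2*X**2*Y ↦ 2·9·2·1 = 36
  2*X**2*Z ↦ 2·9·1·10 = 180
  3*X*Y**2 ↦ 3·3·4·1 = 36
  -2*X*Y*Z ↦ -2·3·2·10 = -120
  3*X*Z**2 ↦ 3·3·1·100 = 900
  -3*Y*Z**2 ↦ -3·1·2·100 = -600
  3*Z**3 ↦ 3·1·1·1000 = 3000
Sum: F(3, 2, 10) = (-54) + (36) + (180) + (36) + (-120) + (900) + (-600) + (3000) = 3378.
Reducing mod 11: 3378 ≡ 1 (mod 11).
Since F(a, b, c) ≡ 1 ≠ 0 (mod 11), P does NOT lie on the curve.


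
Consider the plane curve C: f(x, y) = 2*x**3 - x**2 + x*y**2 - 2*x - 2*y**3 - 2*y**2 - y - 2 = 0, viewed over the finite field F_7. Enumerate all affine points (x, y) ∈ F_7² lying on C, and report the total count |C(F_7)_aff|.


Affine F_7-points: {(0, 1), (0, 2), (0, 3), (1, 1), (2, 4), (3, 1), (4, 3)}; count = 7.

For each of the 49 pairs (x, y) ∈ F_7², evaluate f(x, y) mod 7. Record the zeros.
  x = 0: [0↦5, 1↦0, 2↦0, 3↦0, 4↦2, 5↦1, 6↦6]  zeros at y ∈ {1, 2, 3}
  x = 1: [0↦4, 1↦0, 2↦3, 3↦1, 4↦3, 5↦4, 6↦6]  zeros at y ∈ {1}
  x = 2: [0↦6, 1↦3, 2↦2, 3↦5, 4↦0, 5↦3, 6↦2]  zeros at y ∈ {4}
  x = 3: [0↦2, 1↦0, 2↦2, 3↦3, 4↦5, 5↦3, 6↦6]  zeros at y ∈ {1}
  x = 4: [0↦4, 1↦3, 2↦1, 3↦0, 4↦2, 5↦2, 6↦2]  zeros at y ∈ {3}
  x = 5: [0↦3, 1↦3, 2↦4, 3↦1, 4↦3, 5↦5, 6↦2]  zeros at y ∈ ∅
  x = 6: [0↦4, 1↦5, 2↦2, 3↦4, 4↦6, 5↦3, 6↦4]  zeros at y ∈ ∅
Collecting zeros: affine points = {(0, 1), (0, 2), (0, 3), (1, 1), (2, 4), (3, 1), (4, 3)}.
Total count |C(F_7)_aff| = 7.


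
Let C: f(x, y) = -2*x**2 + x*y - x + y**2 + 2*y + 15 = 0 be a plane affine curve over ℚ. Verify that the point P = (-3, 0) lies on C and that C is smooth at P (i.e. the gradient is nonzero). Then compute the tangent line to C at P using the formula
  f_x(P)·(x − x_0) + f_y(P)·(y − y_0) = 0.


Tangent line at P: 11*x - y + 33 = 0.

Step 1: f(-3, 0) = 0, so P lies on C.
Step 2: partial derivatives
  f_x(x, y) = -4*x + y - 1, f_y(x, y) = x + 2*y + 2.
  f_x(P) = 11, f_y(P) = -1 (gradient nonzero, so P is smooth).
Step 3: tangent line at P: 11·(x − -3) + -1·(y − 0) = 0.
Expanding: 11*x - y + 33 = 0.


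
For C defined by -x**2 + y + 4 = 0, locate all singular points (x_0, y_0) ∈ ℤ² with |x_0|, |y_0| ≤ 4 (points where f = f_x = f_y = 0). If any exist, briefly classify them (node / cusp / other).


No singular points in the scanned grid; C is smooth there.

Compute partial derivatives:
  f_x = -2*x.
  f_y = 1.
f_y = 1 is a nonzero constant, so f_y never vanishes: no point (x, y) can satisfy f = f_x = f_y = 0. In particular no (x, y) ∈ {−4, ..., 4}² is singular; the curve is smooth.


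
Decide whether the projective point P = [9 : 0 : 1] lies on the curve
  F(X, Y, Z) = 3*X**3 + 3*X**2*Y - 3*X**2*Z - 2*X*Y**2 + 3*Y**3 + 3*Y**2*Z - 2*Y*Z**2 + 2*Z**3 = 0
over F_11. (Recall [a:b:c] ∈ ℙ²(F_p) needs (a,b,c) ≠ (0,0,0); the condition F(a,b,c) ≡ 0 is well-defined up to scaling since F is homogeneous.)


F(9,0,1) ≡ 10 (mod 11); P is NOT on the curve.

Evaluate F(9, 0, 1) term-by-term (mod 11).
  3*X**3 ↦ 3·729·1·1 = 2187
  3*X**2*Y ↦ 3·81·0·1 = 0
  -3*X**2*Z ↦ -3·81·1·1 = -243
  -2*X*Y**2 ↦ -2·9·0·1 = 0
  3*Y**3 ↦ 3·1·0·1 = 0
  3*Y**2*Z ↦ 3·1·0·1 = 0
  -2*Y*Z**2 ↦ -2·1·0·1 = 0
  2*Z**3 ↦ 2·1·1·1 = 2
Sum: F(9, 0, 1) = (2187) + (0) + (-243) + (0) + (0) + (0) + (0) + (2) = 1946.
Reducing mod 11: 1946 ≡ 10 (mod 11).
Since F(a, b, c) ≡ 10 ≠ 0 (mod 11), P does NOT lie on the curve.


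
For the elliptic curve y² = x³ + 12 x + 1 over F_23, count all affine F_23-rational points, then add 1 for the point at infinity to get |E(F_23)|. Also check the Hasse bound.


Affine points = {(0, 1), (0, 22), (3, 8), (3, 15), (5, 5), (5, 18), (6, 6), (6, 17), (13, 10), (13, 13), (17, 9), (17, 14), (18, 0), (19, 2), (19, 21)}; affine count = 15; |E(F_23)| = 16.

Discriminant check: Δ ∝ 4a³ + 27b² = 4·12³ + 27·1² = 4·1728 + 27·1 ≡ 16 (mod 23). Nonzero ⇒ E is nonsingular.
For each x ∈ F_23, compute rhs = x³ + 12·x + 1 mod 23, then count y ∈ F_23 with y² ≡ rhs.
  x = 0: rhs = 1, matching y values: 1, 22 (2 points).
  x = 1: rhs = 14, matching y values: none (0 points).
  x = 2: rhs = 10, matching y values: none (0 points).
  x = 3: rhs = 18, matching y values: 8, 15 (2 points).
  x = 4: rhs = 21, matching y values: none (0 points).
  x = 5: rhs = 2, matching y values: 5, 18 (2 points).
  x = 6: rhs = 13, matching y values: 6, 17 (2 points).
  x = 7: rhs = 14, matching y values: none (0 points).
  x = 8: rhs = 11, matching y values: none (0 points).
  x = 9: rhs = 10, matching y values: none (0 points).
  x = 10: rhs = 17, matching y values: none (0 points).
  x = 11: rhs = 15, matching y values: none (0 points).
  x = 12: rhs = 10, matching y values: none (0 points).
  x = 13: rhs = 8, matching y values: 10, 13 (2 points).
  x = 14: rhs = 15, matching y values: none (0 points).
  x = 15: rhs = 14, matching y values: none (0 points).
  x = 16: rhs = 11, matching y values: none (0 points).
  x = 17: rhs = 12, matching y values: 9, 14 (2 points).
  x = 18: rhs = 0, matching y values: 0 (1 points).
  x = 19: rhs = 4, matching y values: 2, 21 (2 points).
  x = 20: rhs = 7, matching y values: none (0 points).
  x = 21: rhs = 15, matching y values: none (0 points).
  x = 22: rhs = 11, matching y values: none (0 points).
Total affine count: 15.
Full point count |E(F_23)| = 15 + 1 = 16.
Hasse bound: |16 − (23+1)| = |-8| = 8 ≤ 2√23 ≈ 9.5917 ✓.


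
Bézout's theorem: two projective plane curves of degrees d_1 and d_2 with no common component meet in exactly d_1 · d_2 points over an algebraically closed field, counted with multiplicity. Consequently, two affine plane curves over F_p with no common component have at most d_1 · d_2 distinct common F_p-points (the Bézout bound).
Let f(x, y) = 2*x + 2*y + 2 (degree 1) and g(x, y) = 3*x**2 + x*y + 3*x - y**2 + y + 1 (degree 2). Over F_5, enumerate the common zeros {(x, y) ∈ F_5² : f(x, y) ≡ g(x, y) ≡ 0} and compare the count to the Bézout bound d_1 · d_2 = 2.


Common zeros: {(3, 1)}; count = 1; Bézout bound = 2.

deg(f) = 1, deg(g) = 2, so Bézout bound = 2.
Scan x ∈ F_5. For each x, list the y ∈ F_5 with f(x, y) ≡ 0 and those with g(x, y) ≡ 0 (mod 5); the common zeros in that column are the intersection.
  x = 0: f ≡ 0 at y ∈ {4}; g ≡ 0 at y ∈ {3}; common: ∅.
  x = 1: f ≡ 0 at y ∈ {3}; g ≡ 0 at y ∈ ∅; common: ∅.
  x = 2: f ≡ 0 at y ∈ {2}; g ≡ 0 at y ∈ {4}; common: ∅.
  x = 3: f ≡ 0 at y ∈ {1}; g ≡ 0 at y ∈ {1, 3}; common: {1}.
  x = 4: f ≡ 0 at y ∈ {0}; g ≡ 0 at y ∈ {1, 4}; common: ∅.
Collecting: common zeros = {(3, 1)}, so the count is 1.
Comparison with the Bézout bound: 1 ≤ 2 = deg(f)·deg(g), as expected for curves with no common component (the affine F_5-count falls short of the bound because intersections may lie at infinity, over extension fields, or carry multiplicity).


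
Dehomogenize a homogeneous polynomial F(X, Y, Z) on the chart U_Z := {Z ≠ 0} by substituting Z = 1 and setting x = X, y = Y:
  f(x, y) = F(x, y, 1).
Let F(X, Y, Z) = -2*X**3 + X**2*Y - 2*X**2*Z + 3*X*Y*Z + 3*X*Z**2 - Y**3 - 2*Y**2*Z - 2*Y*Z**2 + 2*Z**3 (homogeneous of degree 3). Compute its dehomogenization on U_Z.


f(x, y) = -2*x**3 + x**2*y - 2*x**2 + 3*x*y + 3*x - y**3 - 2*y**2 - 2*y + 2

On U_Z we set Z = 1. Each monomial c·X^i·Y^j·Z^k in F becomes c·x^i·y^j·1^k = c·x^i·y^j.
Substituting Z = 1: F(X, Y, 1) = -2*x**3 + x**2*y - 2*x**2 + 3*x*y + 3*x - y**3 - 2*y**2 - 2*y + 2.
Note: deg(f) ≤ deg(F) = 3; strict inequality happens when F is divisible by Z (lost terms).


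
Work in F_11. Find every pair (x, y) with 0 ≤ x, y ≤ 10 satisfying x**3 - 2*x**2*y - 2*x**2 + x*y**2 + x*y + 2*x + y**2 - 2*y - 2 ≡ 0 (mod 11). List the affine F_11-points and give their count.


Affine F_11-points: {(0, 6), (0, 7), (3, 1), (3, 6), (6, 0), (6, 5), (9, 0), (9, 10), (10, 3)}; count = 9.

For each of the 121 pairs (x, y) ∈ F_11², evaluate f(x, y) mod 11. Record the zeros.
  x = 0: [0↦9, 1↦8, 2↦9, 3↦1, 4↦6, 5↦2, 6↦0, 7↦0, 8↦2, 9↦6, 10↦1]  zeros at y ∈ {6, 7}
  x = 1: [0↦10, 1↦9, 2↦1, 3↦8, 4↦8, 5↦1, 6↦9, 7↦10, 8↦4, 9↦2, 10↦4]  zeros at y ∈ ∅
  x = 2: [0↦2, 1↦8, 2↦9, 3↦5, 4↦7, 5↦4, 6↦7, 7↦5, 8↦9, 9↦8, 10↦2]  zeros at y ∈ ∅
  x = 3: [0↦2, 1↦0, 2↦6, 3↦9, 4↦9, 5↦6, 6↦0, 7↦2, 8↦1, 9↦8, 10↦1]  zeros at y ∈ {1, 6}
  x = 4: [0↦5, 1↦2, 2↦9, 3↦4, 4↦9, 5↦2, 6↦5, 7↦7, 8↦8, 9↦8, 10↦7]  zeros at y ∈ ∅
  x = 5: [0↦6, 1↦9, 2↦2, 3↦7, 4↦2, 5↦9, 6↦6, 7↦4, 8↦3, 9↦3, 10↦4]  zeros at y ∈ ∅
  x = 6: [0↦0, 1↦5, 2↦2, 3↦2, 4↦5, 5↦0, 6↦9, 7↦10, 8↦3, 9↦10, 10↦9]  zeros at y ∈ {0, 5}
  x = 7: [0↦4, 1↦7, 2↦4, 3↦6, 4↦2, 5↦3, 6↦9, 7↦9, 8↦3, 9↦2, 10↦6]  zeros at y ∈ ∅
  x = 8: [0↦2, 1↦10, 2↦3, 3↦3, 4↦10, 5↦2, 6↦1, 7↦7, 8↦9, 9↦7, 10↦1]  zeros at y ∈ ∅
  x = 9: [0↦0, 1↦9, 2↦5, 3↦10, 4↦2, 5↦3, 6↦2, 7↦10, 8↦5, 9↦9, 10↦0]  zeros at y ∈ {0, 10}
  x = 10: [0↦4, 1↦10, 2↦5, 3↦0, 4↦6, 5↦1, 6↦7, 7↦2, 8↦8, 9↦3, 10↦9]  zeros at y ∈ {3}
Collecting zeros: affine points = {(0, 6), (0, 7), (3, 1), (3, 6), (6, 0), (6, 5), (9, 0), (9, 10), (10, 3)}.
Total count |C(F_11)_aff| = 9.


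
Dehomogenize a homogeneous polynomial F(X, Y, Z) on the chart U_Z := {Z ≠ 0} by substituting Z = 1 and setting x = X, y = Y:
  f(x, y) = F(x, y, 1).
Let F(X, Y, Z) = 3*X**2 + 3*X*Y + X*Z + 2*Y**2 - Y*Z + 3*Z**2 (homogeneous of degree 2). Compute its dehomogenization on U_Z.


f(x, y) = 3*x**2 + 3*x*y + x + 2*y**2 - y + 3

On U_Z we set Z = 1. Each monomial c·X^i·Y^j·Z^k in F becomes c·x^i·y^j·1^k = c·x^i·y^j.
Substituting Z = 1: F(X, Y, 1) = 3*x**2 + 3*x*y + x + 2*y**2 - y + 3.
Note: deg(f) ≤ deg(F) = 2; strict inequality happens when F is divisible by Z (lost terms).


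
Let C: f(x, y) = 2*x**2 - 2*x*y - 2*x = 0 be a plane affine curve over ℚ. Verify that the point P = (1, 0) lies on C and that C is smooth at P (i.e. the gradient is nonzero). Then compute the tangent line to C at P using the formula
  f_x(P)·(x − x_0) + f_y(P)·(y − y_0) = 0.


Tangent line at P: 2*x - 2*y - 2 = 0.

Step 1: f(1, 0) = 0, so P lies on C.
Step 2: partial derivatives
  f_x(x, y) = 4*x - 2*y - 2, f_y(x, y) = -2*x.
  f_x(P) = 2, f_y(P) = -2 (gradient nonzero, so P is smooth).
Step 3: tangent line at P: 2·(x − 1) + -2·(y − 0) = 0.
Expanding: 2*x - 2*y - 2 = 0.


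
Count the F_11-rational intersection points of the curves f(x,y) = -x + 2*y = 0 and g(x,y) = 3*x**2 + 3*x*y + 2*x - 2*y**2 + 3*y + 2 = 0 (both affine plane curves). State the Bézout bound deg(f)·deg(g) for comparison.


Common zeros: {(8, 4), (9, 10)}; count = 2; Bézout bound = 2.

deg(f) = 1, deg(g) = 2, so Bézout bound = 2.
Scan x ∈ F_11. For each x, list the y ∈ F_11 with f(x, y) ≡ 0 and those with g(x, y) ≡ 0 (mod 11); the common zeros in that column are the intersection.
  x = 0: f ≡ 0 at y ∈ {0}; g ≡ 0 at y ∈ {2, 5}; common: ∅.
  x = 1: f ≡ 0 at y ∈ {6}; g ≡ 0 at y ∈ {1, 2}; common: ∅.
  x = 2: f ≡ 0 at y ∈ {1}; g ≡ 0 at y ∈ {4, 6}; common: ∅.
  x = 3: f ≡ 0 at y ∈ {7}; g ≡ 0 at y ∈ ∅; common: ∅.
  x = 4: f ≡ 0 at y ∈ {2}; g ≡ 0 at y ∈ ∅; common: ∅.
  x = 5: f ≡ 0 at y ∈ {8}; g ≡ 0 at y ∈ ∅; common: ∅.
  x = 6: f ≡ 0 at y ∈ {3}; g ≡ 0 at y ∈ {6, 10}; common: ∅.
  x = 7: f ≡ 0 at y ∈ {9}; g ≡ 0 at y ∈ ∅; common: ∅.
  x = 8: f ≡ 0 at y ∈ {4}; g ≡ 0 at y ∈ {4}; common: {4}.
  x = 9: f ≡ 0 at y ∈ {10}; g ≡ 0 at y ∈ {5, 10}; common: {10}.
  x = 10: f ≡ 0 at y ∈ {5}; g ≡ 0 at y ∈ ∅; common: ∅.
Collecting: common zeros = {(8, 4), (9, 10)}, so the count is 2.
Comparison with the Bézout bound: 2 ≤ 2 = deg(f)·deg(g), as expected for curves with no common component (the bound is attained).


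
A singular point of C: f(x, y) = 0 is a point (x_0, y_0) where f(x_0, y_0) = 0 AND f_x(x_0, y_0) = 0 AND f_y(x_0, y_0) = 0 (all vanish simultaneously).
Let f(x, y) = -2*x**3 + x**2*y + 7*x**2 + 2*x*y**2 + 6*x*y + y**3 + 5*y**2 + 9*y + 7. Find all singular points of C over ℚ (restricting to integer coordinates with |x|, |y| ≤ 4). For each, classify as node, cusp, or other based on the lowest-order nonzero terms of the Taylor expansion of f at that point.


Singular points: {(1, -2)}; classification: node.

Compute partial derivatives:
  f_x = -6*x**2 + 2*x*y + 14*x + 2*y**2 + 6*y.
  f_y = x**2 + 4*x*y + 6*x + 3*y**2 + 10*y + 9.
Scan x_0 ∈ {−4, ..., 4}. For each x_0, f_y(x_0, y) is a polynomial in y; find its integer roots y ∈ {−4, ..., 4}, then test f_x and f at those candidates.
  x = -4: f_y(-4, y) = 3*y**2 - 6*y + 1; no integer root y with |y| ≤ 4.
  x = -3: f_y(-3, y) = 3*y**2 - 2*y; vanishes at y ∈ {0}. (-3, 0): f_x = -96 ≠ 0.
  x = -2: f_y(-2, y) = 3*y**2 + 2*y + 1; no integer root y with |y| ≤ 4.
  x = -1: f_y(-1, y) = 3*y**2 + 6*y + 4; no integer root y with |y| ≤ 4.
  x = 0: f_y(0, y) = 3*y**2 + 10*y + 9; no integer root y with |y| ≤ 4.
  x = 1: f_y(1, y) = 3*y**2 + 14*y + 16; vanishes at y ∈ {-2}. (1, -2): f_x = 0, f = 0 — SINGULAR.
  x = 2: f_y(2, y) = 3*y**2 + 18*y + 25; no integer root y with |y| ≤ 4.
  x = 3: f_y(3, y) = 3*y**2 + 22*y + 36; no integer root y with |y| ≤ 4.
  x = 4: f_y(4, y) = 3*y**2 + 26*y + 49; no integer root y with |y| ≤ 4.
Only singular point on the grid: (1, -2).
Classify: substitute x = 1 + u, y = -2 + v and expand: f = -2*u**3 + u**2*v - u**2 + 2*u*v**2 + v**3 + v**2.
No constant or linear terms (consistent with a singular point). Quadratic part: -u**2 + v**2. Cubic part: -2*u**3 + u**2*v + 2*u*v**2 + v**3.
The quadratic part v**2 - u**2 = (v − u)(v + u) splits into two distinct linear factors, so there are two distinct tangent lines y − -2 = ±(x − 1) — this is a node (ordinary double point).
Classification: node.


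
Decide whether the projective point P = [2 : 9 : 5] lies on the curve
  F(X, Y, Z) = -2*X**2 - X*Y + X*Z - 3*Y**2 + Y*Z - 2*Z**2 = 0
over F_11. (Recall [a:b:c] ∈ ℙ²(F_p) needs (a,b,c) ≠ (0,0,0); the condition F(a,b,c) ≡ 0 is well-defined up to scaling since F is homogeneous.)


F(2,9,5) ≡ 0 (mod 11); P is on the curve.

Evaluate F(2, 9, 5) term-by-term (mod 11).
  -2*X**2 ↦ -2·4·1·1 = -8
  -X*Y ↦ -1·2·9·1 = -18
  X*Z ↦ 1·2·1·5 = 10
  -3*Y**2 ↦ -3·1·81·1 = -243
  Y*Z ↦ 1·1·9·5 = 45
  -2*Z**2 ↦ -2·1·1·25 = -50
Sum: F(2, 9, 5) = (-8) + (-18) + (10) + (-243) + (45) + (-50) = -264.
Reducing mod 11: -264 ≡ 0 (mod 11).
Since F(a, b, c) ≡ 0 (mod 11), P lies on the curve.


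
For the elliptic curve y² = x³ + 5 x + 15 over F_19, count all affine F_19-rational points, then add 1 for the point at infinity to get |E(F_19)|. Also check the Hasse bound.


Affine points = {(3, 0), (4, 2), (4, 17), (8, 4), (8, 15), (10, 1), (10, 18), (12, 6), (12, 13), (13, 4), (13, 15), (14, 6), (14, 13), (15, 8), (15, 11), (16, 7), (16, 12), (17, 4), (17, 15), (18, 3), (18, 16)}; affine count = 21; |E(F_19)| = 22.

Discriminant check: Δ ∝ 4a³ + 27b² = 4·5³ + 27·15² = 4·125 + 27·225 ≡ 1 (mod 19). Nonzero ⇒ E is nonsingular.
For each x ∈ F_19, compute rhs = x³ + 5·x + 15 mod 19, then count y ∈ F_19 with y² ≡ rhs.
  x = 0: rhs = 15, matching y values: none (0 points).
  x = 1: rhs = 2, matching y values: none (0 points).
  x = 2: rhs = 14, matching y values: none (0 points).
  x = 3: rhs = 0, matching y values: 0 (1 points).
  x = 4: rhs = 4, matching y values: 2, 17 (2 points).
  x = 5: rhs = 13, matching y values: none (0 points).
  x = 6: rhs = 14, matching y values: none (0 points).
  x = 7: rhs = 13, matching y values: none (0 points).
  x = 8: rhs = 16, matching y values: 4, 15 (2 points).
  x = 9: rhs = 10, matching y values: none (0 points).
  x = 10: rhs = 1, matching y values: 1, 18 (2 points).
  x = 11: rhs = 14, matching y values: none (0 points).
  x = 12: rhs = 17, matching y values: 6, 13 (2 points).
  x = 13: rhs = 16, matching y values: 4, 15 (2 points).
  x = 14: rhs = 17, matching y values: 6, 13 (2 points).
  x = 15: rhs = 7, matching y values: 8, 11 (2 points).
  x = 16: rhs = 11, matching y values: 7, 12 (2 points).
  x = 17: rhs = 16, matching y values: 4, 15 (2 points).
  x = 18: rhs = 9, matching y values: 3, 16 (2 points).
Total affine count: 21.
Full point count |E(F_19)| = 21 + 1 = 22.
Hasse bound: |22 − (19+1)| = |2| = 2 ≤ 2√19 ≈ 8.7178 ✓.


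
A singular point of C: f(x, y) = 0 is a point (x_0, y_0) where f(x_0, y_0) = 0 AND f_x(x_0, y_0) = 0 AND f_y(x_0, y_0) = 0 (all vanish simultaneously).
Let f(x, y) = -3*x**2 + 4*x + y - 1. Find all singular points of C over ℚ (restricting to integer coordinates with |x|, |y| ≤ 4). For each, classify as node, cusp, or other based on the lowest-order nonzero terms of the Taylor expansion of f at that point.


No singular points in the scanned grid; C is smooth there.

Compute partial derivatives:
  f_x = 4 - 6*x.
  f_y = 1.
f_y = 1 is a nonzero constant, so f_y never vanishes: no point (x, y) can satisfy f = f_x = f_y = 0. In particular no (x, y) ∈ {−4, ..., 4}² is singular; the curve is smooth.


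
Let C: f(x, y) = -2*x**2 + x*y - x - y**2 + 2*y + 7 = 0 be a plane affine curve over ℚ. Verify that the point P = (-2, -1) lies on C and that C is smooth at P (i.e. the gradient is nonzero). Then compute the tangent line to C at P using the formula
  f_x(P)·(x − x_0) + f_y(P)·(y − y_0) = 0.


Tangent line at P: 6*x + 2*y + 14 = 0.

Step 1: f(-2, -1) = 0, so P lies on C.
Step 2: partial derivatives
  f_x(x, y) = -4*x + y - 1, f_y(x, y) = x - 2*y + 2.
  f_x(P) = 6, f_y(P) = 2 (gradient nonzero, so P is smooth).
Step 3: tangent line at P: 6·(x − -2) + 2·(y − -1) = 0.
Expanding: 6*x + 2*y + 14 = 0.


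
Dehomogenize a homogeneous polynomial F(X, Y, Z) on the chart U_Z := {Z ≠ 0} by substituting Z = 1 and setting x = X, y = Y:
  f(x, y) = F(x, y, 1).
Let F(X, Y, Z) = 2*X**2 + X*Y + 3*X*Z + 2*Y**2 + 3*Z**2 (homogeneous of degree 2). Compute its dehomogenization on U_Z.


f(x, y) = 2*x**2 + x*y + 3*x + 2*y**2 + 3

On U_Z we set Z = 1. Each monomial c·X^i·Y^j·Z^k in F becomes c·x^i·y^j·1^k = c·x^i·y^j.
Substituting Z = 1: F(X, Y, 1) = 2*x**2 + x*y + 3*x + 2*y**2 + 3.
Note: deg(f) ≤ deg(F) = 2; strict inequality happens when F is divisible by Z (lost terms).


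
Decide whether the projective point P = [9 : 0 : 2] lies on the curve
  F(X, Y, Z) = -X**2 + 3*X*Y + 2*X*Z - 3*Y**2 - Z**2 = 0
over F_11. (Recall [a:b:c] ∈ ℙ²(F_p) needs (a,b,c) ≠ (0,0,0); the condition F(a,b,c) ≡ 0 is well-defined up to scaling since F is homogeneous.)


F(9,0,2) ≡ 6 (mod 11); P is NOT on the curve.

Evaluate F(9, 0, 2) term-by-term (mod 11).
  -X**2 ↦ -1·81·1·1 = -81
  3*X*Y ↦ 3·9·0·1 = 0
  2*X*Z ↦ 2·9·1·2 = 36
  -3*Y**2 ↦ -3·1·0·1 = 0
  -Z**2 ↦ -1·1·1·4 = -4
Sum: F(9, 0, 2) = (-81) + (0) + (36) + (0) + (-4) = -49.
Reducing mod 11: -49 ≡ 6 (mod 11).
Since F(a, b, c) ≡ 6 ≠ 0 (mod 11), P does NOT lie on the curve.


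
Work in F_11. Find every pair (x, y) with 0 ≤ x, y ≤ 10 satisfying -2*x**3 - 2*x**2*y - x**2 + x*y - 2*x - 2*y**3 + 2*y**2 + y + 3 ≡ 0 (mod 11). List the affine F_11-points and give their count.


Affine F_11-points: {(1, 9), (2, 8), (3, 0), (4, 1), (4, 5), (4, 6), (7, 1), (9, 3)}; count = 8.

For each of the 121 pairs (x, y) ∈ F_11², evaluate f(x, y) mod 11. Record the zeros.
  x = 0: [0↦3, 1↦4, 2↦8, 3↦3, 4↦10, 5↦6, 6↦1, 7↦5, 8↦6, 9↦3, 10↦6]  zeros at y ∈ ∅
  x = 1: [0↦9, 1↦9, 2↦1, 3↦6, 4↦1, 5↦7, 6↦1, 7↦4, 8↦4, 9↦0, 10↦2]  zeros at y ∈ {9}
  x = 2: [0↦1, 1↦7, 2↦5, 3↦5, 4↦6, 5↦7, 6↦7, 7↦5, 8↦0, 9↦2, 10↦10]  zeros at y ∈ {8}
  x = 3: [0↦0, 1↦8, 2↦8, 3↦10, 4↦2, 5↦5, 6↦7, 7↦7, 8↦4, 9↦8, 10↦7]  zeros at y ∈ {0}
  x = 4: [0↦5, 1↦0, 2↦9, 3↦9, 4↦10, 5↦0, 6↦0, 7↦9, 8↦4, 9↦6, 10↦3]  zeros at y ∈ {1, 5, 6}
  x = 5: [0↦4, 1↦4, 2↦7, 3↦1, 4↦7, 5↦2, 6↦7, 7↦10, 8↦10, 9↦6, 10↦8]  zeros at y ∈ ∅
  x = 6: [0↦7, 1↦8, 2↦1, 3↦7, 4↦3, 5↦10, 6↦5, 7↦9, 8↦10, 9↦7, 10↦10]  zeros at y ∈ ∅
  x = 7: [0↦2, 1↦0, 2↦1, 3↦4, 4↦8, 5↦1, 6↦4, 7↦5, 8↦3, 9↦8, 10↦8]  zeros at y ∈ {1}
  x = 8: [0↦10, 1↦1, 2↦6, 3↦2, 4↦10, 5↦7, 6↦3, 7↦8, 8↦10, 9↦8, 10↦1]  zeros at y ∈ ∅
  x = 9: [0↦8, 1↦10, 2↦4, 3↦0, 4↦8, 5↦5, 6↦1, 7↦6, 8↦8, 9↦6, 10↦10]  zeros at y ∈ {3}
  x = 10: [0↦6, 1↦4, 2↦5, 3↦8, 4↦1, 5↦5, 6↦8, 7↦9, 8↦7, 9↦1, 10↦1]  zeros at y ∈ ∅
Collecting zeros: affine points = {(1, 9), (2, 8), (3, 0), (4, 1), (4, 5), (4, 6), (7, 1), (9, 3)}.
Total count |C(F_11)_aff| = 8.


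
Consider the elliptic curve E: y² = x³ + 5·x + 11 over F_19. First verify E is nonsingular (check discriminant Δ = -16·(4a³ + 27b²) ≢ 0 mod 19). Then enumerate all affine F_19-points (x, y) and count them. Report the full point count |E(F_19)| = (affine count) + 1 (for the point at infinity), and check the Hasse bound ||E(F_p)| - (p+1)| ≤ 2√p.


Affine points = {(0, 7), (0, 12), (1, 6), (1, 13), (4, 0), (5, 3), (5, 16), (7, 3), (7, 16), (9, 5), (9, 14), (10, 4), (10, 15), (16, 8), (16, 11), (18, 9), (18, 10)}; affine count = 17; |E(F_19)| = 18.

Discriminant check: Δ ∝ 4a³ + 27b² = 4·5³ + 27·11² = 4·125 + 27·121 ≡ 5 (mod 19). Nonzero ⇒ E is nonsingular.
For each x ∈ F_19, compute rhs = x³ + 5·x + 11 mod 19, then count y ∈ F_19 with y² ≡ rhs.
  x = 0: rhs = 11, matching y values: 7, 12 (2 points).
  x = 1: rhs = 17, matching y values: 6, 13 (2 points).
  x = 2: rhs = 10, matching y values: none (0 points).
  x = 3: rhs = 15, matching y values: none (0 points).
  x = 4: rhs = 0, matching y values: 0 (1 points).
  x = 5: rhs = 9, matching y values: 3, 16 (2 points).
  x = 6: rhs = 10, matching y values: none (0 points).
  x = 7: rhs = 9, matching y values: 3, 16 (2 points).
  x = 8: rhs = 12, matching y values: none (0 points).
  x = 9: rhs = 6, matching y values: 5, 14 (2 points).
  x = 10: rhs = 16, matching y values: 4, 15 (2 points).
  x = 11: rhs = 10, matching y values: none (0 points).
  x = 12: rhs = 13, matching y values: none (0 points).
  x = 13: rhs = 12, matching y values: none (0 points).
  x = 14: rhs = 13, matching y values: none (0 points).
  x = 15: rhs = 3, matching y values: none (0 points).
  x = 16: rhs = 7, matching y values: 8, 11 (2 points).
  x = 17: rhs = 12, matching y values: none (0 points).
  x = 18: rhs = 5, matching y values: 9, 10 (2 points).
Total affine count: 17.
Full point count |E(F_19)| = 17 + 1 = 18.
Hasse bound: |18 − (19+1)| = |-2| = 2 ≤ 2√19 ≈ 8.7178 ✓.


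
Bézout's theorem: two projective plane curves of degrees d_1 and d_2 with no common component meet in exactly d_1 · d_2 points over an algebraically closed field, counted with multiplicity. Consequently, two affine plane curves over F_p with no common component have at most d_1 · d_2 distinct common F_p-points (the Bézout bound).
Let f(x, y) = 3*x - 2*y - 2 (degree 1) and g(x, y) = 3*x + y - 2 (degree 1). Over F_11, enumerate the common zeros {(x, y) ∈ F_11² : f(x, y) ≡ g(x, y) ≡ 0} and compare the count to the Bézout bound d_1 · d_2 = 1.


Common zeros: {(8, 0)}; count = 1; Bézout bound = 1.

deg(f) = 1, deg(g) = 1, so Bézout bound = 1.
Scan x ∈ F_11. For each x, list the y ∈ F_11 with f(x, y) ≡ 0 and those with g(x, y) ≡ 0 (mod 11); the common zeros in that column are the intersection.
  x = 0: f ≡ 0 at y ∈ {10}; g ≡ 0 at y ∈ {2}; common: ∅.
  x = 1: f ≡ 0 at y ∈ {6}; g ≡ 0 at y ∈ {10}; common: ∅.
  x = 2: f ≡ 0 at y ∈ {2}; g ≡ 0 at y ∈ {7}; common: ∅.
  x = 3: f ≡ 0 at y ∈ {9}; g ≡ 0 at y ∈ {4}; common: ∅.
  x = 4: f ≡ 0 at y ∈ {5}; g ≡ 0 at y ∈ {1}; common: ∅.
  x = 5: f ≡ 0 at y ∈ {1}; g ≡ 0 at y ∈ {9}; common: ∅.
  x = 6: f ≡ 0 at y ∈ {8}; g ≡ 0 at y ∈ {6}; common: ∅.
  x = 7: f ≡ 0 at y ∈ {4}; g ≡ 0 at y ∈ {3}; common: ∅.
  x = 8: f ≡ 0 at y ∈ {0}; g ≡ 0 at y ∈ {0}; common: {0}.
  x = 9: f ≡ 0 at y ∈ {7}; g ≡ 0 at y ∈ {8}; common: ∅.
  x = 10: f ≡ 0 at y ∈ {3}; g ≡ 0 at y ∈ {5}; common: ∅.
Collecting: common zeros = {(8, 0)}, so the count is 1.
Comparison with the Bézout bound: 1 ≤ 1 = deg(f)·deg(g), as expected for curves with no common component (the bound is attained).


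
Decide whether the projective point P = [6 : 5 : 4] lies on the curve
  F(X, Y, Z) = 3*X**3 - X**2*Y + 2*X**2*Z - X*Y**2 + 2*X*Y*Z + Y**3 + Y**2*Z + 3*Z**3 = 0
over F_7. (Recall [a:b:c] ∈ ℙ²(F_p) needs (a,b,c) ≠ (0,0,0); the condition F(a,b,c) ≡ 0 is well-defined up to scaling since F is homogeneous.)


F(6,5,4) ≡ 3 (mod 7); P is NOT on the curve.

Evaluate F(6, 5, 4) term-by-term (mod 7).
  3*X**3 ↦ 3·216·1·1 = 648
  -X**2*Y ↦ -1·36·5·1 = -180
  2*X**2*Z ↦ 2·36·1·4 = 288
  -X*Y**2 ↦ -1·6·25·1 = -150
  2*X*Y*Z ↦ 2·6·5·4 = 240
  Y**3 ↦ 1·1·125·1 = 125
  Y**2*Z ↦ 1·1·25·4 = 100
  3*Z**3 ↦ 3·1·1·64 = 192
Sum: F(6, 5, 4) = (648) + (-180) + (288) + (-150) + (240) + (125) + (100) + (192) = 1263.
Reducing mod 7: 1263 ≡ 3 (mod 7).
Since F(a, b, c) ≡ 3 ≠ 0 (mod 7), P does NOT lie on the curve.


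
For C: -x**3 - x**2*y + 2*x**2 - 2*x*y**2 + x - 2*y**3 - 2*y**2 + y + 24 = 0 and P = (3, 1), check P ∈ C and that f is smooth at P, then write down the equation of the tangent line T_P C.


Tangent line at P: -22*x - 30*y + 96 = 0.

Step 1: f(3, 1) = 0, so P lies on C.
Step 2: partial derivatives
  f_x(x, y) = -3*x**2 - 2*x*y + 4*x - 2*y**2 + 1, f_y(x, y) = -x**2 - 4*x*y - 6*y**2 - 4*y + 1.
  f_x(P) = -22, f_y(P) = -30 (gradient nonzero, so P is smooth).
Step 3: tangent line at P: -22·(x − 3) + -30·(y − 1) = 0.
Expanding: -22*x - 30*y + 96 = 0.


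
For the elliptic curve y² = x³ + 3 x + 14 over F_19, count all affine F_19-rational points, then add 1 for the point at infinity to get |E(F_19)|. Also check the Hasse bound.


Affine points = {(2, 3), (2, 16), (6, 1), (6, 18), (7, 6), (7, 13), (12, 7), (12, 12), (14, 8), (14, 11), (16, 4), (16, 15), (17, 0)}; affine count = 13; |E(F_19)| = 14.

Discriminant check: Δ ∝ 4a³ + 27b² = 4·3³ + 27·14² = 4·27 + 27·196 ≡ 4 (mod 19). Nonzero ⇒ E is nonsingular.
For each x ∈ F_19, compute rhs = x³ + 3·x + 14 mod 19, then count y ∈ F_19 with y² ≡ rhs.
  x = 0: rhs = 14, matching y values: none (0 points).
  x = 1: rhs = 18, matching y values: none (0 points).
  x = 2: rhs = 9, matching y values: 3, 16 (2 points).
  x = 3: rhs = 12, matching y values: none (0 points).
  x = 4: rhs = 14, matching y values: none (0 points).
  x = 5: rhs = 2, matching y values: none (0 points).
  x = 6: rhs = 1, matching y values: 1, 18 (2 points).
  x = 7: rhs = 17, matching y values: 6, 13 (2 points).
  x = 8: rhs = 18, matching y values: none (0 points).
  x = 9: rhs = 10, matching y values: none (0 points).
  x = 10: rhs = 18, matching y values: none (0 points).
  x = 11: rhs = 10, matching y values: none (0 points).
  x = 12: rhs = 11, matching y values: 7, 12 (2 points).
  x = 13: rhs = 8, matching y values: none (0 points).
  x = 14: rhs = 7, matching y values: 8, 11 (2 points).
  x = 15: rhs = 14, matching y values: none (0 points).
  x = 16: rhs = 16, matching y values: 4, 15 (2 points).
  x = 17: rhs = 0, matching y values: 0 (1 points).
  x = 18: rhs = 10, matching y values: none (0 points).
Total affine count: 13.
Full point count |E(F_19)| = 13 + 1 = 14.
Hasse bound: |14 − (19+1)| = |-6| = 6 ≤ 2√19 ≈ 8.7178 ✓.


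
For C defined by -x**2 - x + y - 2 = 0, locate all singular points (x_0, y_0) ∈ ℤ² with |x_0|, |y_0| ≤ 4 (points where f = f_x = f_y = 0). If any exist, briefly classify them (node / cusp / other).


No singular points in the scanned grid; C is smooth there.

Compute partial derivatives:
  f_x = -2*x - 1.
  f_y = 1.
f_y = 1 is a nonzero constant, so f_y never vanishes: no point (x, y) can satisfy f = f_x = f_y = 0. In particular no (x, y) ∈ {−4, ..., 4}² is singular; the curve is smooth.


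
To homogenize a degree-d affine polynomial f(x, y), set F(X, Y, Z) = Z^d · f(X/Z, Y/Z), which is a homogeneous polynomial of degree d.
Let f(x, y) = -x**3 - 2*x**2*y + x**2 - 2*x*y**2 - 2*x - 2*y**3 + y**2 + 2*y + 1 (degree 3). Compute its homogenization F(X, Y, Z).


F(X, Y, Z) = -X**3 - 2*X**2*Y + X**2*Z - 2*X*Y**2 - 2*X*Z**2 - 2*Y**3 + Y**2*Z + 2*Y*Z**2 + Z**3

deg(f) = 3.
Substitute x = X/Z, y = Y/Z into f, then multiply by Z^3.
  monomial -1·x^3·y^0 ↦ -1·X^3·Y^0·Z^0.
  monomial -2·x^2·y^1 ↦ -2·X^2·Y^1·Z^0.
  monomial 1·x^2·y^0 ↦ 1·X^2·Y^0·Z^1.
  monomial -2·x^1·y^2 ↦ -2·X^1·Y^2·Z^0.
  monomial -2·x^1·y^0 ↦ -2·X^1·Y^0·Z^2.
  monomial -2·x^0·y^3 ↦ -2·X^0·Y^3·Z^0.
  monomial 1·x^0·y^2 ↦ 1·X^0·Y^2·Z^1.
  monomial 2·x^0·y^1 ↦ 2·X^0·Y^1·Z^2.
  monomial 1·x^0·y^0 ↦ 1·X^0·Y^0·Z^3.
Collecting: F(X, Y, Z) = -X**3 - 2*X**2*Y + X**2*Z - 2*X*Y**2 - 2*X*Z**2 - 2*Y**3 + Y**2*Z + 2*Y*Z**2 + Z**3.


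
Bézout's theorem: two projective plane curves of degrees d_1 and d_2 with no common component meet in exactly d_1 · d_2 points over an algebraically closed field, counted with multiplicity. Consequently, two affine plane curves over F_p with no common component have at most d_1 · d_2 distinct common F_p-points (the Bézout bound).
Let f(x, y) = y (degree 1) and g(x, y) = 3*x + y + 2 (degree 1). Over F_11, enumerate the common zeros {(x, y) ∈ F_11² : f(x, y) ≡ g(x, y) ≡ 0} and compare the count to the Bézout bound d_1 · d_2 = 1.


Common zeros: {(3, 0)}; count = 1; Bézout bound = 1.

deg(f) = 1, deg(g) = 1, so Bézout bound = 1.
Scan x ∈ F_11. For each x, list the y ∈ F_11 with f(x, y) ≡ 0 and those with g(x, y) ≡ 0 (mod 11); the common zeros in that column are the intersection.
  x = 0: f ≡ 0 at y ∈ {0}; g ≡ 0 at y ∈ {9}; common: ∅.
  x = 1: f ≡ 0 at y ∈ {0}; g ≡ 0 at y ∈ {6}; common: ∅.
  x = 2: f ≡ 0 at y ∈ {0}; g ≡ 0 at y ∈ {3}; common: ∅.
  x = 3: f ≡ 0 at y ∈ {0}; g ≡ 0 at y ∈ {0}; common: {0}.
  x = 4: f ≡ 0 at y ∈ {0}; g ≡ 0 at y ∈ {8}; common: ∅.
  x = 5: f ≡ 0 at y ∈ {0}; g ≡ 0 at y ∈ {5}; common: ∅.
  x = 6: f ≡ 0 at y ∈ {0}; g ≡ 0 at y ∈ {2}; common: ∅.
  x = 7: f ≡ 0 at y ∈ {0}; g ≡ 0 at y ∈ {10}; common: ∅.
  x = 8: f ≡ 0 at y ∈ {0}; g ≡ 0 at y ∈ {7}; common: ∅.
  x = 9: f ≡ 0 at y ∈ {0}; g ≡ 0 at y ∈ {4}; common: ∅.
  x = 10: f ≡ 0 at y ∈ {0}; g ≡ 0 at y ∈ {1}; common: ∅.
Collecting: common zeros = {(3, 0)}, so the count is 1.
Comparison with the Bézout bound: 1 ≤ 1 = deg(f)·deg(g), as expected for curves with no common component (the bound is attained).
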